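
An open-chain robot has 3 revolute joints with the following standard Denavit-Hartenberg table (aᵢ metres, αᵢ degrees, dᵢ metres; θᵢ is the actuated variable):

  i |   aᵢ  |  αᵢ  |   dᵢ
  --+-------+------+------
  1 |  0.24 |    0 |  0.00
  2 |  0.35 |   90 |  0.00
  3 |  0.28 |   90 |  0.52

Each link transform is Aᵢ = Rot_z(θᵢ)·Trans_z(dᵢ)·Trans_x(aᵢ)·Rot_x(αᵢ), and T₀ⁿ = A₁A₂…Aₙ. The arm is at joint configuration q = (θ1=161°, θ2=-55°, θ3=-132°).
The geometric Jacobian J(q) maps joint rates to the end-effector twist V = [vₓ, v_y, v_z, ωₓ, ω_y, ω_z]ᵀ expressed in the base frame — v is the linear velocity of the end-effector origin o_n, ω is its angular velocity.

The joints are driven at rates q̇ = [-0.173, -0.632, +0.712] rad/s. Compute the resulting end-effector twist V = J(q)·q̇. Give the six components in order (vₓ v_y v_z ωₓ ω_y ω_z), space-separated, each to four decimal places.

o_n = [0.2281, 0.3778, -0.2081]
J₁: ẑ×o_n = [-0.3778, 0.2281, 0.0000], ω = ẑ
J2: z=[0.0000, 0.0000, 1.0000] o=[-0.2269, 0.0781, 0.0000] → [-0.2997, 0.4550, 0.0000, 0.0000, 0.0000, 1.0000]
J3: z=[0.9613, 0.2756, 0.0000] o=[-0.3234, 0.4146, 0.0000] → [-0.0574, 0.2000, -0.1874, 0.9613, 0.2756, 0.0000]
V = J·q̇ = [0.2139, -0.1846, -0.1334, 0.6844, 0.1963, -0.8050]

0.2139 -0.1846 -0.1334 0.6844 0.1963 -0.8050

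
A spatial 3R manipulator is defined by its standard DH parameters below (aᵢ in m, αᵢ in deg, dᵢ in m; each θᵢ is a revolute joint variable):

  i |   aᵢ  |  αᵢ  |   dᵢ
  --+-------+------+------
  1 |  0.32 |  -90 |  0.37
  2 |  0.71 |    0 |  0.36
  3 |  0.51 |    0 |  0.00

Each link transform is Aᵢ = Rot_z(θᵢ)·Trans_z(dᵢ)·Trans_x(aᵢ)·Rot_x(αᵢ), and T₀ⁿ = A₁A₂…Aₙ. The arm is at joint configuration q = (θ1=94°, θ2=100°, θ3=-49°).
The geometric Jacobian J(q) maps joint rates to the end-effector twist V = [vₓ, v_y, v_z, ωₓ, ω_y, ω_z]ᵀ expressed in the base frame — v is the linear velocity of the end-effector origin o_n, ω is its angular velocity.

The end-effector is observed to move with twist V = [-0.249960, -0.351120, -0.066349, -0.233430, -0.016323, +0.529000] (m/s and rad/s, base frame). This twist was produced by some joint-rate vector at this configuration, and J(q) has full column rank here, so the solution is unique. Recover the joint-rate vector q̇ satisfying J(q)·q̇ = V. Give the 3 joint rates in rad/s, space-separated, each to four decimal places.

0.5290 0.0710 0.1630

o_n = [-0.3952, 0.4913, -0.7256]
J₁: ẑ×o_n = [-0.4913, -0.3952, 0.0000], ω = ẑ
J2: z=[-0.9976, -0.0698, 0.0000] o=[-0.0223, 0.3192, 0.3700] → [0.0764, -1.0929, -0.1977, -0.9976, -0.0698, 0.0000]
J3: z=[-0.9976, -0.0698, 0.0000] o=[-0.3728, 0.1711, -0.3292] → [0.0276, -0.3954, -0.3210, -0.9976, -0.0698, 0.0000]
q̇ = J⁺·V = [0.5290, 0.0710, 0.1630]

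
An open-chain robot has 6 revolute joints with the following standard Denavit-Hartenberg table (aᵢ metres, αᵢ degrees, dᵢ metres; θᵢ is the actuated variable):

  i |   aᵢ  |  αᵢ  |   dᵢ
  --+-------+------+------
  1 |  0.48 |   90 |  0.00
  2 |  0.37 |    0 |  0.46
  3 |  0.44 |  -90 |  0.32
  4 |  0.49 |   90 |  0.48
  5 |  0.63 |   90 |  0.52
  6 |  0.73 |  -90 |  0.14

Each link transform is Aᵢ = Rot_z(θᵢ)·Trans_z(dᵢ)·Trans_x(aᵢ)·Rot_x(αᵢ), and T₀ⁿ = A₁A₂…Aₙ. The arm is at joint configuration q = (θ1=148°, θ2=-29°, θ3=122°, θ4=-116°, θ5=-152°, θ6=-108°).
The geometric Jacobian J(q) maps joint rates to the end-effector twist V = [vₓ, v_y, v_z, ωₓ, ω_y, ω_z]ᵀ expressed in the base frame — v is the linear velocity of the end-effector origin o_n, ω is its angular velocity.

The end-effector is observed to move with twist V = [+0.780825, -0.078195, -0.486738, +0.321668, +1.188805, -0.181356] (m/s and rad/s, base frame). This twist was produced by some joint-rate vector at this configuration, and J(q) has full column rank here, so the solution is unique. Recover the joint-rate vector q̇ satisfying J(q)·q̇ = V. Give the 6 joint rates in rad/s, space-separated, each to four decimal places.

o_n = [0.1799, 0.9686, 0.3654]
J₁: ẑ×o_n = [-0.9686, 0.1799, 0.0000], ω = ẑ
J2: z=[0.5299, 0.8480, 0.0000] o=[-0.4071, 0.2544, 0.0000] → [0.3098, -0.1936, -0.1193, 0.5299, 0.8480, 0.0000]
J3: z=[0.5299, 0.8480, 0.0000] o=[-0.4377, 0.8160, -0.1794] → [0.4620, -0.2887, -0.4429, 0.5299, 0.8480, 0.0000]
J4: z=[0.8469, -0.5292, -0.0523] o=[-0.2486, 1.0751, 0.2600] → [-0.0613, -0.1116, 0.1366, 0.8469, -0.5292, -0.0523]
J5: z=[-0.2722, -0.3468, -0.8976] o=[0.3817, 1.2006, 0.0204] → [-0.3278, 0.2750, -0.0069, -0.2722, -0.3468, -0.8976]
J6: z=[0.5333, -0.8308, 0.1593] o=[-0.2644, 0.7460, -0.1874] → [-0.4947, -0.2240, 0.4879, 0.5333, -0.8308, 0.1593]
q̇ = J⁺·V = [-0.1130, 0.6440, 0.1670, 0.3400, -0.0830, -0.7850]

-0.1130 0.6440 0.1670 0.3400 -0.0830 -0.7850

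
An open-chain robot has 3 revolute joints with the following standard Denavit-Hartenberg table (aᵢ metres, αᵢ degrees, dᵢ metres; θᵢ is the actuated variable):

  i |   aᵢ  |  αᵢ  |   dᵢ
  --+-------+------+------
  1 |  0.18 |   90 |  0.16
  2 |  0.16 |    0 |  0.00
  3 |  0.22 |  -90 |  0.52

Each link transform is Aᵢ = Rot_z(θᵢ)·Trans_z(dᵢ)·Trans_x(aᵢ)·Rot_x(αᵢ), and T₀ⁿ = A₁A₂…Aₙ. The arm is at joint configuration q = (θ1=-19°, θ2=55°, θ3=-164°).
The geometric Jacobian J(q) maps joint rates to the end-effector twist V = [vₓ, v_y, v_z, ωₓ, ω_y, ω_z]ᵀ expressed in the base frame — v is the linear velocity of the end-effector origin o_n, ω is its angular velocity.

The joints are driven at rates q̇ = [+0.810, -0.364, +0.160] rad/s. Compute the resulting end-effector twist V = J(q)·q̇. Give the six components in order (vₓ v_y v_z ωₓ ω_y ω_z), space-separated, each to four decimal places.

0.4560 0.0144 -0.0188 0.0664 0.1929 0.8100

o_n = [0.0199, -0.5568, 0.0831]
J₁: ẑ×o_n = [0.5568, 0.0199, -0.0000], ω = ẑ
J2: z=[-0.3256, -0.9455, 0.0000] o=[0.1702, -0.0586, 0.1600] → [0.0728, -0.0251, 0.0201, -0.3256, -0.9455, 0.0000]
J3: z=[-0.3256, -0.9455, 0.0000] o=[0.2570, -0.0885, 0.2911] → [0.1967, -0.0677, -0.0716, -0.3256, -0.9455, 0.0000]
V = J·q̇ = [0.4560, 0.0144, -0.0188, 0.0664, 0.1929, 0.8100]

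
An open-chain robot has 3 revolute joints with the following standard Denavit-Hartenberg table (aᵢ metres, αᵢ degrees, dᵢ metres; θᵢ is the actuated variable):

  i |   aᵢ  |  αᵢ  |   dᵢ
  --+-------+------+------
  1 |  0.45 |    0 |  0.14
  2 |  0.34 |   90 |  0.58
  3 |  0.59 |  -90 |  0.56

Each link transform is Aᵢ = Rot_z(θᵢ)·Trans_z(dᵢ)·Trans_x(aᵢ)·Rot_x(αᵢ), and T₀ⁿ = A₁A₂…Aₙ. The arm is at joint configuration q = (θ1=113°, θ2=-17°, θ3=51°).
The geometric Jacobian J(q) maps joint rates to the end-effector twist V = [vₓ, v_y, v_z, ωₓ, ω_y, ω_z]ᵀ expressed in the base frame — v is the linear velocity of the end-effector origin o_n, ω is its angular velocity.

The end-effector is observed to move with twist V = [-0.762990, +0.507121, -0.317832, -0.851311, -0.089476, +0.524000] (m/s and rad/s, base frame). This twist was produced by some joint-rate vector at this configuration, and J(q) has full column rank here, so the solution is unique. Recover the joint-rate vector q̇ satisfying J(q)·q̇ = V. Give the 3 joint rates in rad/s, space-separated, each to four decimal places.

o_n = [0.3068, 1.1802, 1.1785]
J₁: ẑ×o_n = [-1.1802, 0.3068, 0.0000], ω = ẑ
J2: z=[0.0000, 0.0000, 1.0000] o=[-0.1758, 0.4142, 0.1400] → [-0.7659, 0.4826, 0.0000, 0.0000, 0.0000, 1.0000]
J3: z=[0.9945, 0.1045, 0.0000] o=[-0.2114, 0.7524, 0.7200] → [0.0479, -0.4560, 0.3713, 0.9945, 0.1045, 0.0000]
q̇ = J⁺·V = [0.7740, -0.2500, -0.8560]

0.7740 -0.2500 -0.8560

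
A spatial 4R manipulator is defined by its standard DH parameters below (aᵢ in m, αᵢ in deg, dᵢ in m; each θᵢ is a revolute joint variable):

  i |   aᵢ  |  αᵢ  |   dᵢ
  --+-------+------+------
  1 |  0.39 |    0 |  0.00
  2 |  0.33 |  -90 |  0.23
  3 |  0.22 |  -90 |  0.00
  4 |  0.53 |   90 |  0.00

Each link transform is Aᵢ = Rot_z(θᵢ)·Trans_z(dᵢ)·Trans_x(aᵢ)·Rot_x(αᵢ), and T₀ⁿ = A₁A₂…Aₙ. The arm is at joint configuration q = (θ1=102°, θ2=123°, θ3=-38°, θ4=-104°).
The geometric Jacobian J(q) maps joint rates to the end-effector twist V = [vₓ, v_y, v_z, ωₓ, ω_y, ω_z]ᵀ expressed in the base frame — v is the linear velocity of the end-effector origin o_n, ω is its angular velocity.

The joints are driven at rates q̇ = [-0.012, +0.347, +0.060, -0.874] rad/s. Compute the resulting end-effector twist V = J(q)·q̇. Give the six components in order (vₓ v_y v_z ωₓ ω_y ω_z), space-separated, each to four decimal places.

o_n = [-0.0019, -0.2666, 0.2865]
J₁: ẑ×o_n = [0.2666, -0.0019, 0.0000], ω = ẑ
J2: z=[0.0000, 0.0000, 1.0000] o=[-0.0811, 0.3815, 0.0000] → [0.6481, 0.0791, -0.0000, 0.0000, 0.0000, 1.0000]
J3: z=[0.7071, -0.7071, 0.0000] o=[-0.3144, 0.1481, 0.2300] → [-0.0400, -0.0400, -0.0723, 0.7071, -0.7071, 0.0000]
J4: z=[-0.4353, -0.4353, -0.7880] o=[-0.4370, 0.0255, 0.3654] → [-0.1959, -0.3772, 0.3166, -0.4353, -0.4353, -0.7880]
V = J·q̇ = [0.3905, 0.3548, -0.2811, 0.4229, 0.3381, 1.0237]

0.3905 0.3548 -0.2811 0.4229 0.3381 1.0237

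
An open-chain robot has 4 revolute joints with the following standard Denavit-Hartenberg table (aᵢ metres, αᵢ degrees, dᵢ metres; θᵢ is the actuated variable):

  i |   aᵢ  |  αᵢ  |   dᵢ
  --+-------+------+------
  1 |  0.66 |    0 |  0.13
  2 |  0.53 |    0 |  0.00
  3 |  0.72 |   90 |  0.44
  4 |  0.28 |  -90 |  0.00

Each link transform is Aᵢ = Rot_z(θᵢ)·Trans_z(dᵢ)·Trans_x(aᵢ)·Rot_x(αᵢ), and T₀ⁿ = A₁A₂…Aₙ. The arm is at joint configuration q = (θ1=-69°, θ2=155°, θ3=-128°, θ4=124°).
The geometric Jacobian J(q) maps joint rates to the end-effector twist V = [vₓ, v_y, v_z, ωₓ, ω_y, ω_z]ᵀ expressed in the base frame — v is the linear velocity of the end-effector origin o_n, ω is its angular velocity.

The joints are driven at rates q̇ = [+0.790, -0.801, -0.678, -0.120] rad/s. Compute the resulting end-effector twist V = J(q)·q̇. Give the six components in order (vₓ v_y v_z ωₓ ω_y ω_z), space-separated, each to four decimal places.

0.2535 -0.1207 0.0188 0.0803 0.0892 -0.6890

o_n = [0.6922, -0.4645, 0.8021]
J₁: ẑ×o_n = [0.4645, 0.6922, -0.0000], ω = ẑ
J2: z=[0.0000, 0.0000, 1.0000] o=[0.2365, -0.6162, 0.1300] → [-0.1517, 0.4557, 0.0000, 0.0000, 0.0000, 1.0000]
J3: z=[0.0000, 0.0000, 1.0000] o=[0.2735, -0.0875, 0.1300] → [0.3770, 0.4187, -0.0000, 0.0000, 0.0000, 1.0000]
J4: z=[-0.6691, -0.7431, 0.0000] o=[0.8086, -0.5692, 0.5700] → [-0.1725, 0.1553, -0.1566, -0.6691, -0.7431, 0.0000]
V = J·q̇ = [0.2535, -0.1207, 0.0188, 0.0803, 0.0892, -0.6890]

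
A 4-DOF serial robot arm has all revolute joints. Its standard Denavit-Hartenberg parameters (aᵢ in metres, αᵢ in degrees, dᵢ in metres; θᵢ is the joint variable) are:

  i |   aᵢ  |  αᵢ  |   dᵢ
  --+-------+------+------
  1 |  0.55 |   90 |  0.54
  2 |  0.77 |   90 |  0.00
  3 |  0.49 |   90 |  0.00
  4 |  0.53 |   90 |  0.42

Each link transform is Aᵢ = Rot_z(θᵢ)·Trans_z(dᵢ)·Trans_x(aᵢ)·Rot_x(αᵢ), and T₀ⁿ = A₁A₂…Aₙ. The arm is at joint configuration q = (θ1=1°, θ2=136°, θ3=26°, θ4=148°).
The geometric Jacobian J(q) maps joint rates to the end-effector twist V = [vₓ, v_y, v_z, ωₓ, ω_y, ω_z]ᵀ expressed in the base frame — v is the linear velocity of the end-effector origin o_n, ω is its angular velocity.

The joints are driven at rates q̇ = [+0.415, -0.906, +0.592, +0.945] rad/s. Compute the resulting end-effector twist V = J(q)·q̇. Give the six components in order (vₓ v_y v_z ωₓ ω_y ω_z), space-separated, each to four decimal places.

o_n = [0.0263, 0.3602, 1.4301]
J₁: ẑ×o_n = [-0.3602, 0.0263, 0.0000], ω = ẑ
J2: z=[0.0175, -0.9998, 0.0000] o=[0.5499, 0.0096, 0.5400] → [-0.8900, -0.0155, -0.5174, 0.0175, -0.9998, 0.0000]
J3: z=[0.6946, 0.0121, 0.7193] o=[-0.0039, -0.0001, 1.0749] → [-0.2549, -0.2250, 0.2499, 0.6946, 0.0121, 0.7193]
J4: z=[-0.3310, 0.8932, 0.3045] o=[-0.3169, -0.2204, 1.3808] → [-0.1328, 0.1208, -0.4987, -0.3310, 0.8932, 0.3045]
V = J·q̇ = [0.3805, 0.0059, 0.1455, 0.0826, 1.7571, 1.1286]

0.3805 0.0059 0.1455 0.0826 1.7571 1.1286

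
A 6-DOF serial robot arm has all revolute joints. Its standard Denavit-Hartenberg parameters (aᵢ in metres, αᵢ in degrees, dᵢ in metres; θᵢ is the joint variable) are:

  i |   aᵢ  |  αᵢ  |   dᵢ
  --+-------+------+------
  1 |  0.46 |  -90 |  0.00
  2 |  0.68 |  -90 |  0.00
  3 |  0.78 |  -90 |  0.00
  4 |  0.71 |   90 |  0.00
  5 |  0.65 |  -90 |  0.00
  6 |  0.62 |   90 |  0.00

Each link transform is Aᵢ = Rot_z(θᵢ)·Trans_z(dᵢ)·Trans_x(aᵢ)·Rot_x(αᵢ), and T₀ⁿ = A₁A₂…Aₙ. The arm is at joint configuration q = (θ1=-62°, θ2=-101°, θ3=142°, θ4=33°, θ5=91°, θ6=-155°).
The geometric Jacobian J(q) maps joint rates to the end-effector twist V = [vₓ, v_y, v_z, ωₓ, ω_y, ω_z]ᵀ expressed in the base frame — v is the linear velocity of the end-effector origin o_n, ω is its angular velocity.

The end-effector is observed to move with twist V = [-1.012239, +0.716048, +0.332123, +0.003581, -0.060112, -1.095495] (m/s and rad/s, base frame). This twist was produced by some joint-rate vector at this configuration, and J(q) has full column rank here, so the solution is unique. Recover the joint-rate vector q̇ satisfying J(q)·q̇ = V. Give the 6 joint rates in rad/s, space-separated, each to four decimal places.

o_n = [-0.5729, -0.7640, -0.5908]
J₁: ẑ×o_n = [0.7640, -0.5729, 0.0000], ω = ẑ
J2: z=[0.8829, 0.4695, 0.0000] o=[0.2160, -0.4062, 0.0000] → [-0.2773, 0.5216, 0.0544, 0.8829, 0.4695, 0.0000]
J3: z=[0.4608, -0.8667, 0.1908] o=[0.1550, -0.2916, 0.6675] → [1.1807, 0.4410, -0.8486, 0.4608, -0.8667, 0.1908]
J4: z=[0.7509, 0.2662, -0.6044] o=[-0.2139, -0.6206, 0.0642] → [-0.2610, 0.7087, -0.0121, 0.7509, 0.2662, -0.6044]
J5: z=[0.1289, -0.9566, -0.2613] o=[-0.6738, -0.5366, -0.4702] → [0.0559, -0.0108, 0.0672, 0.1289, -0.9566, -0.2613]
J6: z=[0.6345, -0.1229, 0.7631] o=[-0.1784, -0.3649, -0.8545] → [0.2721, -0.4683, -0.3017, 0.6345, -0.1229, 0.7631]
q̇ = J⁺·V = [-0.8850, 0.7710, -0.1270, -0.5020, 0.4780, -0.4780]

-0.8850 0.7710 -0.1270 -0.5020 0.4780 -0.4780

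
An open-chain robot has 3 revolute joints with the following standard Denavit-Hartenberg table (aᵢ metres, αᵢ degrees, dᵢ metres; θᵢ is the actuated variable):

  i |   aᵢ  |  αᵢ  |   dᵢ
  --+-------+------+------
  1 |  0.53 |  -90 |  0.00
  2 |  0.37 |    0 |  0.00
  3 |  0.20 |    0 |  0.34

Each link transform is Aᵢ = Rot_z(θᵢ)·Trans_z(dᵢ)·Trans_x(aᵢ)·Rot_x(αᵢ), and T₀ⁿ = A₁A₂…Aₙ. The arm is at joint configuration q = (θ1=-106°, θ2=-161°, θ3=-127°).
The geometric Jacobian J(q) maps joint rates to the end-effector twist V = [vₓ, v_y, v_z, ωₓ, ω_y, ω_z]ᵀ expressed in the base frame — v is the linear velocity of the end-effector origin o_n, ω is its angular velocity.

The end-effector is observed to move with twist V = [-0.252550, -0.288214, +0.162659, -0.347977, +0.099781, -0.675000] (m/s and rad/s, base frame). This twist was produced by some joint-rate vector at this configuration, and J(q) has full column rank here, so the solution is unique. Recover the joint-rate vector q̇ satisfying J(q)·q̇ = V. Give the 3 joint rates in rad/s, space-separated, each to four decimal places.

o_n = [0.2601, -0.3263, -0.0698]
J₁: ẑ×o_n = [0.3263, 0.2601, -0.0000], ω = ẑ
J2: z=[0.9613, -0.2756, 0.0000] o=[-0.1461, -0.5095, 0.0000] → [0.0192, 0.0670, 0.2880, 0.9613, -0.2756, 0.0000]
J3: z=[0.9613, -0.2756, 0.0000] o=[-0.0497, -0.1732, 0.1205] → [0.0524, 0.1828, -0.0618, 0.9613, -0.2756, 0.0000]
q̇ = J⁺·V = [-0.6750, 0.4010, -0.7630]

-0.6750 0.4010 -0.7630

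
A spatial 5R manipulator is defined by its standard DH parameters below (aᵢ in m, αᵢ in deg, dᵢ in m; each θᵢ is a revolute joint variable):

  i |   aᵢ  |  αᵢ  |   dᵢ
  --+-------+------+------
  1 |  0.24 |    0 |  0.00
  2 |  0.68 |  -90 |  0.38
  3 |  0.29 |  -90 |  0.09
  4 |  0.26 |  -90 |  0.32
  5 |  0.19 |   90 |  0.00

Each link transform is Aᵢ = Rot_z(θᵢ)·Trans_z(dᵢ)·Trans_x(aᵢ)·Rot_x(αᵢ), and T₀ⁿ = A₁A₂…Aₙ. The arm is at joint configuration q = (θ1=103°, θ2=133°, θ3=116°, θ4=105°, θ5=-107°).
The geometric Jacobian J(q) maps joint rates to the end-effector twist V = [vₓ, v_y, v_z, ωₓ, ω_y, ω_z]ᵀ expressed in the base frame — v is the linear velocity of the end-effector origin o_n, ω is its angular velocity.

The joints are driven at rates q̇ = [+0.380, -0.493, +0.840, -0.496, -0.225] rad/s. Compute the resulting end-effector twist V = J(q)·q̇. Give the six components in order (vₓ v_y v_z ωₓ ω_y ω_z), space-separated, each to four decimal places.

o_n = [-0.2131, 0.1902, 0.3868]
J₁: ẑ×o_n = [-0.1902, -0.2131, 0.0000], ω = ẑ
J2: z=[0.0000, 0.0000, 1.0000] o=[-0.0540, 0.2338, 0.0000] → [0.0436, -0.1591, 0.0000, 0.0000, 0.0000, 1.0000]
J3: z=[0.8290, -0.5592, 0.0000] o=[-0.4342, -0.3299, 0.3800] → [-0.0038, -0.0057, 0.5549, 0.8290, -0.5592, 0.0000]
J4: z=[0.5026, 0.7451, 0.4384] o=[-0.2885, -0.2748, 0.1193] → [-0.0045, -0.1014, 0.1775, 0.5026, 0.7451, 0.4384]
J5: z=[-0.0222, -0.4958, 0.8682] o=[-0.3524, 0.0796, 0.3201] → [-0.1291, 0.1224, 0.0666, -0.0222, -0.4958, 0.8682]
V = J·q̇ = [-0.0657, 0.0154, 0.3630, 0.4521, -0.7278, -0.5258]

-0.0657 0.0154 0.3630 0.4521 -0.7278 -0.5258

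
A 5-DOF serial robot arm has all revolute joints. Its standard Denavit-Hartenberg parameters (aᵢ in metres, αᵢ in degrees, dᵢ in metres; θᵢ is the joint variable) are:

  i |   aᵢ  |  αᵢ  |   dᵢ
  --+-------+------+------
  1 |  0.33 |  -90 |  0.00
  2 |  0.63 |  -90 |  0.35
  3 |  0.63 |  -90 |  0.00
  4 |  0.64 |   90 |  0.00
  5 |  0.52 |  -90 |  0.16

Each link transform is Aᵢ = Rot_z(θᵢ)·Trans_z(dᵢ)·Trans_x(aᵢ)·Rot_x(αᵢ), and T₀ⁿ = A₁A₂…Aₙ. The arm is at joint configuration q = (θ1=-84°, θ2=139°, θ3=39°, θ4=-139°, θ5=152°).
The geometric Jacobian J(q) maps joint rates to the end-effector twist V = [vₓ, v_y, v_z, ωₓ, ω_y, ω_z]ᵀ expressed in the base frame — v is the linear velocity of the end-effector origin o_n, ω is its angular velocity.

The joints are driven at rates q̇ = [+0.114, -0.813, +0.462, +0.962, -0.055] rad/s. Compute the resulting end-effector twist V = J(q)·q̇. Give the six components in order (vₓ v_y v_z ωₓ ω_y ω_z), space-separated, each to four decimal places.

o_n = [-0.1105, 0.2458, -0.5122]
J₁: ẑ×o_n = [-0.2458, -0.1105, 0.0000], ω = ẑ
J2: z=[0.9945, 0.1045, 0.0000] o=[0.0345, -0.3282, 0.0000] → [-0.0535, 0.5094, 0.5860, 0.9945, 0.1045, 0.0000]
J3: z=[-0.0686, 0.6525, 0.7547] o=[0.3329, 0.1813, -0.4133] → [-0.1132, -0.3414, 0.2849, -0.0686, 0.6525, 0.7547]
J4: z=[-0.7232, -0.5536, 0.4129] o=[-0.1000, 0.5073, -0.7345] → [-0.0151, 0.1565, 0.1833, -0.7232, -0.5536, 0.4129]
J5: z=[0.5026, -0.8319, -0.2351] o=[0.2031, 0.5313, -0.1714] → [0.2164, 0.2450, -0.4044, 0.5026, -0.8319, -0.2351]
V = J·q̇ = [-0.0633, -0.4474, -0.1462, -1.5636, -0.2703, 0.8728]

-0.0633 -0.4474 -0.1462 -1.5636 -0.2703 0.8728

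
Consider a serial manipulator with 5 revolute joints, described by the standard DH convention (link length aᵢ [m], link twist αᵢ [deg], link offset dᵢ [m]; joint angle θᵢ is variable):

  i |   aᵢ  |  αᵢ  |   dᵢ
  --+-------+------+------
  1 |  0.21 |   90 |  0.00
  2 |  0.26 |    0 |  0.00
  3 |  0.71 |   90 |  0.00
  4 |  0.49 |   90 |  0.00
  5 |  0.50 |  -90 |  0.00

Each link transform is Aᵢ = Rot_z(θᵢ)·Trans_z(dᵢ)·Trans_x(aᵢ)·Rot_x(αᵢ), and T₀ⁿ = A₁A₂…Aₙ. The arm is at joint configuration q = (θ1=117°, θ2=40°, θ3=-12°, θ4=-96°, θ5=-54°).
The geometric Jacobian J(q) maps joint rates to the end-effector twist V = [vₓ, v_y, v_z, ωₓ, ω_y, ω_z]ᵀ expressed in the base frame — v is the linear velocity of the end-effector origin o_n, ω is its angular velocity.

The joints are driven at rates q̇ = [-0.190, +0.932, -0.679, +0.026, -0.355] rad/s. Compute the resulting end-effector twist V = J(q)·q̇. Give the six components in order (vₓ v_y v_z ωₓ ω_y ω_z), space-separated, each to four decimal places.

0.3428 -0.0391 0.3866 0.0453 0.3866 -0.0472

o_n = [-1.0459, 0.3355, 0.8191]
J₁: ẑ×o_n = [-0.3355, -1.0459, 0.0000], ω = ẑ
J2: z=[0.8910, 0.4540, 0.0000] o=[-0.0953, 0.1871, 0.0000] → [0.3719, -0.7299, 0.5638, 0.8910, 0.4540, 0.0000]
J3: z=[0.8910, 0.4540, 0.0000] o=[-0.1858, 0.3646, 0.1671] → [0.2960, -0.5810, 0.3646, 0.8910, 0.4540, 0.0000]
J4: z=[-0.2131, 0.4183, -0.8829] o=[-0.4704, 0.9231, 0.5004] → [-0.3855, 0.5761, 0.3660, -0.2131, 0.4183, -0.8829]
J5: z=[0.4918, -0.7349, -0.4669] o=[-0.8840, 0.6616, 0.4764] → [-0.4041, -0.0930, -0.2793, 0.4918, -0.7349, -0.4669]
V = J·q̇ = [0.3428, -0.0391, 0.3866, 0.0453, 0.3866, -0.0472]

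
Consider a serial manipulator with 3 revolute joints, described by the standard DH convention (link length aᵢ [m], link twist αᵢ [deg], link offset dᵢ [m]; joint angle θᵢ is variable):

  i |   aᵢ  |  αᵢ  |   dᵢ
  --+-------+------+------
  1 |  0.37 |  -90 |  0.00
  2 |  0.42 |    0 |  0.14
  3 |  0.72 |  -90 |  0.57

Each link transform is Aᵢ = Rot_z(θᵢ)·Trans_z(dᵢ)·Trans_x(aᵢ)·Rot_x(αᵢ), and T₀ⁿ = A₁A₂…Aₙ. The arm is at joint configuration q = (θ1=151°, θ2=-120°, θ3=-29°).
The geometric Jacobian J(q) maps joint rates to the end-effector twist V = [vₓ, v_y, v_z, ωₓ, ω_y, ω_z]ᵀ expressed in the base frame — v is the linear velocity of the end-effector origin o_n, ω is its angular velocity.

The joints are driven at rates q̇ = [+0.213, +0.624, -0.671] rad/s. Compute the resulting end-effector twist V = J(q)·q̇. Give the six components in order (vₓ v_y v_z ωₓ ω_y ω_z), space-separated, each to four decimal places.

o_n = [0.0556, -0.8426, 0.7346]
J₁: ẑ×o_n = [0.8426, 0.0556, -0.0000], ω = ẑ
J2: z=[-0.4848, -0.8746, 0.0000] o=[-0.3236, 0.1794, 0.0000] → [-0.6425, 0.3561, 0.8272, -0.4848, -0.8746, 0.0000]
J3: z=[-0.4848, -0.8746, 0.0000] o=[-0.2078, -0.0449, 0.3637] → [-0.3243, 0.1798, 0.6172, -0.4848, -0.8746, 0.0000]
V = J·q̇ = [-0.0038, 0.1134, 0.1020, 0.0228, 0.0411, 0.2130]

-0.0038 0.1134 0.1020 0.0228 0.0411 0.2130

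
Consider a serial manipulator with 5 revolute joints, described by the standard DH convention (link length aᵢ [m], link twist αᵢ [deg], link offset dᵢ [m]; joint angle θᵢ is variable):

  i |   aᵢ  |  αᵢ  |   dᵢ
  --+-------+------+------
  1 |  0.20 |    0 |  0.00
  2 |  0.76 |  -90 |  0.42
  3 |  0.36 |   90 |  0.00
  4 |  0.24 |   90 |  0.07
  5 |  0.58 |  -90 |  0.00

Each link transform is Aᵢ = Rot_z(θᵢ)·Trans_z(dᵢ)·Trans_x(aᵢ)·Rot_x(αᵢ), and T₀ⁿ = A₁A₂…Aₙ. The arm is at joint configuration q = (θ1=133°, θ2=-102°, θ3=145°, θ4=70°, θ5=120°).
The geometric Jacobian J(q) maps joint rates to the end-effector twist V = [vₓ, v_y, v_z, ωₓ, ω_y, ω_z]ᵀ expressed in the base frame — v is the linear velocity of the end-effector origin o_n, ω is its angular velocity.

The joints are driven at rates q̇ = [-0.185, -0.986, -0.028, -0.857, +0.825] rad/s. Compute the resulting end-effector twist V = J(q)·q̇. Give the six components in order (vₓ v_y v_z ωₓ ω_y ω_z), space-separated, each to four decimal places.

o_n = [0.5798, 0.5218, -0.2455]
J₁: ẑ×o_n = [-0.5218, 0.5798, 0.0000], ω = ẑ
J2: z=[0.0000, 0.0000, 1.0000] o=[-0.1364, 0.1463, 0.0000] → [-0.3756, 0.7162, 0.0000, 0.0000, 0.0000, 1.0000]
J3: z=[-0.5150, 0.8572, 0.0000] o=[0.5150, 0.5377, 0.4200] → [-0.5704, -0.3427, -0.0474, -0.5150, 0.8572, 0.0000]
J4: z=[0.4917, 0.2954, -0.8192] o=[0.2623, 0.3858, 0.2135] → [-0.0242, -0.0345, -0.0269, 0.4917, 0.2954, -0.8192]
J5: z=[-0.4837, -0.6896, -0.5390] o=[0.1229, 0.5652, 0.1091] → [0.2211, -0.4178, 0.3361, -0.4837, -0.6896, -0.5390]
V = J·q̇ = [0.6860, -1.1190, 0.3017, -0.8059, -0.8461, -0.9136]

0.6860 -1.1190 0.3017 -0.8059 -0.8461 -0.9136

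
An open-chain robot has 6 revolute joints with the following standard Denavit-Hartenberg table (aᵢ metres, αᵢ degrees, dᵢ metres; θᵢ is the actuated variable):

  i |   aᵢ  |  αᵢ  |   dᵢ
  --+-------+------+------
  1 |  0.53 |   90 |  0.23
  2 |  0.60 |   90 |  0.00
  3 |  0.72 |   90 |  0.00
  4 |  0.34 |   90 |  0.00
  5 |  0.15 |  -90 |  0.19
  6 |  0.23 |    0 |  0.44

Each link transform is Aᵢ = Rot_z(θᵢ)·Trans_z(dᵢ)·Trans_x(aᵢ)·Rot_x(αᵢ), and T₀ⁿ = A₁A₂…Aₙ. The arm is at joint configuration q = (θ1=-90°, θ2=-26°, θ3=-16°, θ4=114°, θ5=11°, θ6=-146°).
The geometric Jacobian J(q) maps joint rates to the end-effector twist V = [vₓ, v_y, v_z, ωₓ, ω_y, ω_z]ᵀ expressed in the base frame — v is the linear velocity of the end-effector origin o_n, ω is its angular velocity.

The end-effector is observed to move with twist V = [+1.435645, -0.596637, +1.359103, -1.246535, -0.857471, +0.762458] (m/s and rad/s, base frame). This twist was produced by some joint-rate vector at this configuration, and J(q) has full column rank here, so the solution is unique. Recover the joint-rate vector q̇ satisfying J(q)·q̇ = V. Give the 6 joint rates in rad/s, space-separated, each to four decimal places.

o_n = [0.6622, -1.6184, -0.6647]
J₁: ẑ×o_n = [1.6184, 0.6622, -0.0000], ω = ẑ
J2: z=[-1.0000, -0.0000, 0.0000] o=[0.0000, -0.5300, 0.2300] → [0.0000, -0.8947, 1.0884, -1.0000, -0.0000, 0.0000]
J3: z=[-0.0000, 0.4384, -0.8988] o=[0.0000, -1.0693, -0.0330] → [-0.7705, -0.5952, -0.2903, -0.0000, 0.4384, -0.8988]
J4: z=[0.9613, 0.2477, 0.1208] o=[0.1985, -1.6913, -0.3364] → [-0.0901, 0.3716, -0.0448, 0.9613, 0.2477, 0.1208]
J5: z=[0.2518, -0.6110, -0.7505] o=[0.1603, -1.4357, -0.5573] → [-0.0715, -0.3496, 0.2606, 0.2518, -0.6110, -0.7505]
J6: z=[0.9650, 0.0997, 0.2426] o=[0.2192, -1.4340, -0.7921] → [0.0575, -0.0155, -0.2222, 0.9650, 0.0997, 0.2426]
q̇ = J⁺·V = [0.4730, 0.9560, -0.7880, -0.8700, 0.5540, 0.4210]

0.4730 0.9560 -0.7880 -0.8700 0.5540 0.4210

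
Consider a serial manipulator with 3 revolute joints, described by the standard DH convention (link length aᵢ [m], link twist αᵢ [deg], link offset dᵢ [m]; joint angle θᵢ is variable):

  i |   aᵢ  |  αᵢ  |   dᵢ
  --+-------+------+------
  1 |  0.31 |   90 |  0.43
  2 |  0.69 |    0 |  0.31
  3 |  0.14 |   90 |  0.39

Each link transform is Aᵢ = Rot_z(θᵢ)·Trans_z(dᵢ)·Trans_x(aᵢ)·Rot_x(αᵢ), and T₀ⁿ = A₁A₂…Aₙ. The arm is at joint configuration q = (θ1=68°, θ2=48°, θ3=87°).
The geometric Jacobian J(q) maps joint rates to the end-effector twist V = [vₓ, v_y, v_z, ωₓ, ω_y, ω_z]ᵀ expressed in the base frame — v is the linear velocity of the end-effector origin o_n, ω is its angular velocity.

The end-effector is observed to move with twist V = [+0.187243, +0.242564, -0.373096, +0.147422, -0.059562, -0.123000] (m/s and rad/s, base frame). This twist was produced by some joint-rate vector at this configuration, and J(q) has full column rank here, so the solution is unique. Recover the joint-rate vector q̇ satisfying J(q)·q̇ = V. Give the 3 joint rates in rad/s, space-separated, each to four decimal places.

-0.1230 -0.7740 0.9330

o_n = [0.9010, 0.3615, 1.0418]
J₁: ẑ×o_n = [-0.3615, 0.9010, 0.0000], ω = ẑ
J2: z=[0.9272, -0.3746, 0.0000] o=[0.1161, 0.2874, 0.4300] → [-0.2292, -0.5672, 0.3627, 0.9272, -0.3746, 0.0000]
J3: z=[0.9272, -0.3746, 0.0000] o=[0.5765, 0.5994, 0.9428] → [-0.0371, -0.0918, -0.0990, 0.9272, -0.3746, 0.0000]
q̇ = J⁺·V = [-0.1230, -0.7740, 0.9330]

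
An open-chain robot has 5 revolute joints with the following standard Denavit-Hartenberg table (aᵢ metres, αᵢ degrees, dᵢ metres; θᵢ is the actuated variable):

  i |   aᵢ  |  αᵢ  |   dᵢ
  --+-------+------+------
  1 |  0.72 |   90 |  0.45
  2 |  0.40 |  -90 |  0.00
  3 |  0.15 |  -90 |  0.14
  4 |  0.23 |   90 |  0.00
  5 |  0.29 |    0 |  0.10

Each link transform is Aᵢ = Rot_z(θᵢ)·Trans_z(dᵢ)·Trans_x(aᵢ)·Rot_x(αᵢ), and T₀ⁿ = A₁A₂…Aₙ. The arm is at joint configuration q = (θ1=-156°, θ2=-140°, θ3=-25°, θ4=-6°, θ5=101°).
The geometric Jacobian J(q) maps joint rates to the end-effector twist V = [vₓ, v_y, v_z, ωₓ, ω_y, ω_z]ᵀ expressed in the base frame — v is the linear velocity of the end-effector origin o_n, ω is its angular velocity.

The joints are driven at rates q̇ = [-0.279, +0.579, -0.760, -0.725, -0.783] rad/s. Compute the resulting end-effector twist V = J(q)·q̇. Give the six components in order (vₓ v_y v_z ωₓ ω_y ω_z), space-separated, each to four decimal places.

-0.4900 0.2205 -0.5219 0.2242 1.4907 1.0490

o_n = [-0.1952, -0.2244, -0.2644]
J₁: ẑ×o_n = [0.2244, -0.1952, 0.0000], ω = ẑ
J2: z=[-0.4067, 0.9135, 0.0000] o=[-0.6578, -0.2929, 0.4500] → [-0.6526, -0.2906, -0.4504, -0.4067, 0.9135, 0.0000]
J3: z=[-0.5872, -0.2614, -0.7660] o=[-0.3778, -0.1682, 0.1929] → [0.0765, -0.4084, 0.0807, -0.5872, -0.2614, -0.7660]
J4: z=[0.6644, -0.6963, -0.2717] o=[-0.3907, -0.1046, -0.0017] → [0.1503, 0.1214, 0.0565, 0.6644, -0.6963, -0.2717]
J5: z=[-0.6323, -0.3299, -0.7010] o=[-0.2990, 0.0421, -0.1534] → [-0.1502, -0.1429, 0.2028, -0.6323, -0.3299, -0.7010]
V = J·q̇ = [-0.4900, 0.2205, -0.5219, 0.2242, 1.4907, 1.0490]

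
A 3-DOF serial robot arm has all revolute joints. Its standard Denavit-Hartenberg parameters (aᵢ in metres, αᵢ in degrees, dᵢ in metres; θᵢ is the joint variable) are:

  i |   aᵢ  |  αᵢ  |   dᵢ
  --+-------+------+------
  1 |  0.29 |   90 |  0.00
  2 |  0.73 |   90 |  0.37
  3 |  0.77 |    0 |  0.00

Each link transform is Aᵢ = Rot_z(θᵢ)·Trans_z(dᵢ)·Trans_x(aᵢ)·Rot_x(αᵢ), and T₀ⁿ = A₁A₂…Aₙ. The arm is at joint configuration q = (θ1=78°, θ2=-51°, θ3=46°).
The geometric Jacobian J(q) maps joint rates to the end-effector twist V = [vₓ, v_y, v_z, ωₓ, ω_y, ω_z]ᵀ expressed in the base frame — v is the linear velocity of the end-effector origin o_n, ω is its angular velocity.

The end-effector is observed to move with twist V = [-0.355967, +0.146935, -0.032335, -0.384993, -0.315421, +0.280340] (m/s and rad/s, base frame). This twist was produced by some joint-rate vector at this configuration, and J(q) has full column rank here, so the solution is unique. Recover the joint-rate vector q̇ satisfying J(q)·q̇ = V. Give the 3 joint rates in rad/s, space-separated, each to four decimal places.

o_n = [1.1295, 0.8702, -0.9830]
J₁: ẑ×o_n = [-0.8702, 1.1295, 0.0000], ω = ẑ
J2: z=[0.9781, -0.2079, 0.0000] o=[0.0603, 0.2837, 0.0000] → [0.2044, 0.9615, 0.7960, 0.9781, -0.2079, 0.0000]
J3: z=[-0.1616, -0.7602, -0.6293] o=[0.5177, 0.6561, -0.5673] → [0.4507, -0.4522, 0.4305, -0.1616, -0.7602, -0.6293]
q̇ = J⁺·V = [0.5950, -0.3110, 0.5000]

0.5950 -0.3110 0.5000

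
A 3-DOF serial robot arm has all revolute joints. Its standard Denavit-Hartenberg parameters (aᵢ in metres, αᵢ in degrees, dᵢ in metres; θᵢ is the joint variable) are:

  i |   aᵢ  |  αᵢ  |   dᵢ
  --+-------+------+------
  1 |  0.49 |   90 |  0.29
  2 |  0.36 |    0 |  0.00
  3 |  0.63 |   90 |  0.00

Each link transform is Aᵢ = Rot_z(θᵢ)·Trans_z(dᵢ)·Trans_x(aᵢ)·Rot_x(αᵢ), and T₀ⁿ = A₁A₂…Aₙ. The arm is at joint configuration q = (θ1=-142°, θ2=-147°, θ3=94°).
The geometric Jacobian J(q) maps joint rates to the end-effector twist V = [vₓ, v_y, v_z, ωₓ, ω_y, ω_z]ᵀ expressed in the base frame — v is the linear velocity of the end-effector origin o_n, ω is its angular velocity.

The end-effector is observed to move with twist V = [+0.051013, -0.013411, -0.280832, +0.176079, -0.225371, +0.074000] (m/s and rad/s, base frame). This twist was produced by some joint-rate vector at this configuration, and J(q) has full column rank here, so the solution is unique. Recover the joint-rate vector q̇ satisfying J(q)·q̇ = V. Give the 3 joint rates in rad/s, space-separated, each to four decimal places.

0.0740 0.5710 -0.8570

o_n = [-0.4470, -0.3492, -0.4092]
J₁: ẑ×o_n = [0.3492, -0.4470, 0.0000], ω = ẑ
J2: z=[-0.6157, 0.7880, 0.0000] o=[-0.3861, -0.3017, 0.2900] → [-0.5510, -0.4305, 0.0772, -0.6157, 0.7880, 0.0000]
J3: z=[-0.6157, 0.7880, 0.0000] o=[-0.1482, -0.1158, 0.0939] → [-0.3965, -0.3098, 0.3791, -0.6157, 0.7880, 0.0000]
q̇ = J⁺·V = [0.0740, 0.5710, -0.8570]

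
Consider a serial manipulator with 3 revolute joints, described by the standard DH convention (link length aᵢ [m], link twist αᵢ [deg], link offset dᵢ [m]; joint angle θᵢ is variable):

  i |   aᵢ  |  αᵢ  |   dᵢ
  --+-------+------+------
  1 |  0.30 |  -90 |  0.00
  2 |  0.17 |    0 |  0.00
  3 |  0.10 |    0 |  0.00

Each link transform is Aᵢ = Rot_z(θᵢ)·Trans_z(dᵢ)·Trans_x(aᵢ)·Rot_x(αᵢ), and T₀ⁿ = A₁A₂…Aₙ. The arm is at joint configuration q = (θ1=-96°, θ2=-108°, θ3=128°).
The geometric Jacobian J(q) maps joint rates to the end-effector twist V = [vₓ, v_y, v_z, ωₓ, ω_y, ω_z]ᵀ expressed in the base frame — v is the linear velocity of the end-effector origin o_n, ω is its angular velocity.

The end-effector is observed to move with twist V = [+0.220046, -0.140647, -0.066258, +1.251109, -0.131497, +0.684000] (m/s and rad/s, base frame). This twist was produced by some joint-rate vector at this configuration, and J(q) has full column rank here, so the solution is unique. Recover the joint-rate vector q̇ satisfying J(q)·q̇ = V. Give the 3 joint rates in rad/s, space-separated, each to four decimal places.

0.6840 0.9890 0.2690

o_n = [-0.0357, -0.3396, 0.1275]
J₁: ẑ×o_n = [0.3396, -0.0357, 0.0000], ω = ẑ
J2: z=[0.9945, -0.1045, 0.0000] o=[-0.0314, -0.2984, 0.0000] → [-0.0133, -0.1268, -0.0414, 0.9945, -0.1045, 0.0000]
J3: z=[0.9945, -0.1045, 0.0000] o=[-0.0259, -0.2461, 0.1617] → [0.0036, 0.0340, -0.0940, 0.9945, -0.1045, 0.0000]
q̇ = J⁺·V = [0.6840, 0.9890, 0.2690]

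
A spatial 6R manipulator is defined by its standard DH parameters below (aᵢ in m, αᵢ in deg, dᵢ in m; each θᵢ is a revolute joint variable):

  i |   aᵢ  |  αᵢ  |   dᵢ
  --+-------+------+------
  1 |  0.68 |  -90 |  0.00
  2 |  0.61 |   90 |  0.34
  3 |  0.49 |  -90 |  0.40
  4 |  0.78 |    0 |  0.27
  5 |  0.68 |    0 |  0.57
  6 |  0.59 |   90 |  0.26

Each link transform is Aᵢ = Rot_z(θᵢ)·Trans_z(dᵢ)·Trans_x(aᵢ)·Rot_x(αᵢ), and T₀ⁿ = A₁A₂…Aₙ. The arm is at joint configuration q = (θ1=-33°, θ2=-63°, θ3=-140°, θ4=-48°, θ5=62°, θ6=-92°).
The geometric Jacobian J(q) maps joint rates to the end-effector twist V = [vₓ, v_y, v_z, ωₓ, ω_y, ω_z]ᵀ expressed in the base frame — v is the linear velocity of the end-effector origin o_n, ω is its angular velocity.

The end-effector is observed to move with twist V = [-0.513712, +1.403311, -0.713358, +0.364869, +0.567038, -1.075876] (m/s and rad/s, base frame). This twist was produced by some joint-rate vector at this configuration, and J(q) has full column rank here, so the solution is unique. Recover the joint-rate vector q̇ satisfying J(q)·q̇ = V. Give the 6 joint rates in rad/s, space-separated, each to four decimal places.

o_n = [-1.3939, -1.0694, 0.5808]
J₁: ẑ×o_n = [1.0694, -1.3939, 0.0000], ω = ẑ
J2: z=[0.5446, 0.8387, 0.0000] o=[0.5703, -0.3704, 0.0000] → [0.4871, -0.3163, 1.2666, 0.5446, 0.8387, 0.0000]
J3: z=[-0.7473, 0.4853, 0.4540] o=[0.9877, -0.2360, 0.5435] → [0.3964, -1.0534, 1.7785, -0.7473, 0.4853, 0.4540]
J4: z=[-0.1725, -0.8014, 0.5727] o=[0.3744, -0.2133, 0.3907] → [0.3379, -0.9800, -1.2694, -0.1725, -0.8014, 0.5727]
J5: z=[-0.1725, -0.8014, 0.5727] o=[-0.4403, -0.3309, 0.4522] → [0.3199, -0.5240, -0.6369, -0.1725, -0.8014, 0.5727]
J6: z=[-0.1725, -0.8014, 0.5727] o=[-0.8391, -1.0982, 0.2536] → [-0.2787, -0.2613, -0.4496, -0.1725, -0.8014, 0.5727]
q̇ = J⁺·V = [0.1830, -0.6640, -0.5690, -0.2420, -0.8320, -0.6730]

0.1830 -0.6640 -0.5690 -0.2420 -0.8320 -0.6730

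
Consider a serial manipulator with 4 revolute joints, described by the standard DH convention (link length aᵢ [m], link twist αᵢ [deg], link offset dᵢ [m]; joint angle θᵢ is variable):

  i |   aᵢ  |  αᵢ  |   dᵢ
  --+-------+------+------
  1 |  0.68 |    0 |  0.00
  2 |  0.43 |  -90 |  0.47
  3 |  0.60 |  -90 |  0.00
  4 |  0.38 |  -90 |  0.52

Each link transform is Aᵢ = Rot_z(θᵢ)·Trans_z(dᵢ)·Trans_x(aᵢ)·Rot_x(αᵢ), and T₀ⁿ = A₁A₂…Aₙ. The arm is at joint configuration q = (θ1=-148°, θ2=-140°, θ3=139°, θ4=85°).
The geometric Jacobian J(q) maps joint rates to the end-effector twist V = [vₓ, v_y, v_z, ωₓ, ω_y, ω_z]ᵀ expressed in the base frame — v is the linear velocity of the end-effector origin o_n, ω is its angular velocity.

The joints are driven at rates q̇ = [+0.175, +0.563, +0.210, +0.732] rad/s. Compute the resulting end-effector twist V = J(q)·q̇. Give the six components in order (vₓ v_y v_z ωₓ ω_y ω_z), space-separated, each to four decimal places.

o_n = [-0.3368, -0.8473, 0.4471]
J₁: ẑ×o_n = [0.8473, -0.3368, 0.0000], ω = ẑ
J2: z=[0.0000, 0.0000, 1.0000] o=[-0.5767, -0.3603, 0.0000] → [0.4869, 0.2398, -0.0000, 0.0000, 0.0000, 1.0000]
J3: z=[-0.9511, 0.3090, 0.0000] o=[-0.4438, 0.0486, 0.4700] → [-0.0071, -0.0218, 0.8190, -0.9511, 0.3090, 0.0000]
J4: z=[-0.2027, -0.6239, 0.7547] o=[-0.5837, -0.3821, 0.0764] → [0.1198, 0.2615, 0.2484, -0.2027, -0.6239, 0.7547]
V = J·q̇ = [0.5086, 0.2629, 0.3538, -0.3481, -0.3918, 1.2904]

0.5086 0.2629 0.3538 -0.3481 -0.3918 1.2904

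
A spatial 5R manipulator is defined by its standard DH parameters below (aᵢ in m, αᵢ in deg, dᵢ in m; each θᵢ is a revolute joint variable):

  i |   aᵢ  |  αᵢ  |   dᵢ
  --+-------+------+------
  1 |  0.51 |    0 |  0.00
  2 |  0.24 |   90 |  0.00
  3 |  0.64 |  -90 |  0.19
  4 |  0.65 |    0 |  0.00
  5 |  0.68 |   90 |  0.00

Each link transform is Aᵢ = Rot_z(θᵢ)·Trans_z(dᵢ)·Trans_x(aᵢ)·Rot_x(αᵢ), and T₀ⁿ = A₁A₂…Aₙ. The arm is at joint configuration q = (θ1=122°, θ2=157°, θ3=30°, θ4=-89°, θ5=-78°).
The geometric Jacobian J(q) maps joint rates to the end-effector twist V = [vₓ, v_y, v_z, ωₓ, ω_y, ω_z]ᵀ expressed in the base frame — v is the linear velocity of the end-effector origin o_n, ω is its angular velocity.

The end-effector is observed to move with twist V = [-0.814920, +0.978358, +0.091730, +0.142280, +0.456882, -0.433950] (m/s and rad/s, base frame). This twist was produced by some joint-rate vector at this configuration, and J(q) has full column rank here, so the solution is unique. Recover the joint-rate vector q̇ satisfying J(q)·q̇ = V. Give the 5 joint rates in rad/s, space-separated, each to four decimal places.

o_n = [-1.2149, 0.0497, -0.0056]
J₁: ẑ×o_n = [-0.0497, -1.2149, 0.0000], ω = ẑ
J2: z=[0.0000, 0.0000, 1.0000] o=[-0.2703, 0.4325, 0.0000] → [0.3828, -0.9446, 0.0000, 0.0000, 0.0000, 1.0000]
J3: z=[-0.9877, -0.1564, 0.0000] o=[-0.2327, 0.1955, 0.0000] → [0.0009, -0.0055, -0.0097, -0.9877, -0.1564, 0.0000]
J4: z=[-0.0782, 0.4938, 0.8660] o=[-0.3337, -0.3817, 0.3200] → [-0.5344, -0.7886, 0.4014, -0.0782, 0.4938, 0.8660]
J5: z=[-0.0782, 0.4938, 0.8660] o=[-0.9740, -0.4931, 0.3257] → [-0.6337, -0.2345, 0.0765, -0.0782, 0.4938, 0.8660]
q̇ = J⁺·V = [-0.3980, -0.7790, -0.2120, 0.0740, 0.7840]

-0.3980 -0.7790 -0.2120 0.0740 0.7840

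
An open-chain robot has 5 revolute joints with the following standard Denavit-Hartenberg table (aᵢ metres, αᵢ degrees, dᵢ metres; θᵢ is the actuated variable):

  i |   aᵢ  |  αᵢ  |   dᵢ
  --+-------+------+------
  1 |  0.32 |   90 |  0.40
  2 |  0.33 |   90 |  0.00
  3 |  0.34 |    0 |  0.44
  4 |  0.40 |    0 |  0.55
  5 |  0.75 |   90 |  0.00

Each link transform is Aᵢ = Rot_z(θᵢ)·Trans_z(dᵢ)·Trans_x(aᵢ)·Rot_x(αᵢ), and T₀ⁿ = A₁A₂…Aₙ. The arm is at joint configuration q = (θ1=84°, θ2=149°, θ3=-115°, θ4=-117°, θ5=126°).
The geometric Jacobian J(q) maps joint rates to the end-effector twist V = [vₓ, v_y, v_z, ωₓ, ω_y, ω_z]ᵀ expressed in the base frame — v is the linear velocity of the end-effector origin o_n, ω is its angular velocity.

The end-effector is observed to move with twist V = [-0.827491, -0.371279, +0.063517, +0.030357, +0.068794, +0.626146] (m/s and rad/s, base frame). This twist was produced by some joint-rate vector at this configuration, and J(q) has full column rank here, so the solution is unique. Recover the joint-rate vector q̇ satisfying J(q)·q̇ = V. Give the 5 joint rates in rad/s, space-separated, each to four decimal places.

o_n = [-0.5993, 1.1273, 1.1112]
J₁: ẑ×o_n = [-1.1273, -0.5993, 0.0000], ω = ẑ
J2: z=[0.9945, -0.1045, 0.0000] o=[0.0334, 0.3182, 0.4000] → [-0.0743, -0.7073, 0.7385, 0.9945, -0.1045, 0.0000]
J3: z=[0.0538, 0.5122, 0.8572] o=[0.0039, 0.0369, 0.5700] → [-0.6574, -0.5462, 0.3677, 0.0538, 0.5122, 0.8572]
J4: z=[0.0538, 0.5122, 0.8572] o=[-0.2660, 0.4170, 0.8731] → [-0.4869, -0.2985, 0.2090, 0.0538, 0.5122, 0.8572]
J5: z=[0.0538, 0.5122, 0.8572] o=[0.0991, 0.8757, 1.2177] → [-0.2702, -0.5930, 0.3713, 0.0538, 0.5122, 0.8572]
q̇ = J⁺·V = [0.5070, 0.0230, 0.5490, 0.0190, -0.4290]

0.5070 0.0230 0.5490 0.0190 -0.4290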